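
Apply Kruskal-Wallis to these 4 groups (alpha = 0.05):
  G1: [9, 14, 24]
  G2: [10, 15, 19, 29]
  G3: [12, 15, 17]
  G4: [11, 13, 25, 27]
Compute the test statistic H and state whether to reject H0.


Step 1: Combine all N = 14 observations and assign midranks.
sorted (value, group, rank): (9,G1,1), (10,G2,2), (11,G4,3), (12,G3,4), (13,G4,5), (14,G1,6), (15,G2,7.5), (15,G3,7.5), (17,G3,9), (19,G2,10), (24,G1,11), (25,G4,12), (27,G4,13), (29,G2,14)
Step 2: Sum ranks within each group.
R_1 = 18 (n_1 = 3)
R_2 = 33.5 (n_2 = 4)
R_3 = 20.5 (n_3 = 3)
R_4 = 33 (n_4 = 4)
Step 3: H = 12/(N(N+1)) * sum(R_i^2/n_i) - 3(N+1)
     = 12/(14*15) * (18^2/3 + 33.5^2/4 + 20.5^2/3 + 33^2/4) - 3*15
     = 0.057143 * 800.896 - 45
     = 0.765476.
Step 4: Ties present; correction factor C = 1 - 6/(14^3 - 14) = 0.997802. Corrected H = 0.765476 / 0.997802 = 0.767162.
Step 5: Under H0, H ~ chi^2(3); p-value = 0.857304.
Step 6: alpha = 0.05. fail to reject H0.

H = 0.7672, df = 3, p = 0.857304, fail to reject H0.


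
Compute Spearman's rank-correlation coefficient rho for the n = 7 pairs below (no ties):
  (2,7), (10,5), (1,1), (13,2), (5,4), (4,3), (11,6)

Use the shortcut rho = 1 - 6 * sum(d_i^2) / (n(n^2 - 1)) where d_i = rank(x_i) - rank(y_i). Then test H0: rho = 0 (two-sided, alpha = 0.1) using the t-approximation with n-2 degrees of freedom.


Step 1: Rank x and y separately (midranks; no ties here).
rank(x): 2->2, 10->5, 1->1, 13->7, 5->4, 4->3, 11->6
rank(y): 7->7, 5->5, 1->1, 2->2, 4->4, 3->3, 6->6
Step 2: d_i = R_x(i) - R_y(i); compute d_i^2.
  (2-7)^2=25, (5-5)^2=0, (1-1)^2=0, (7-2)^2=25, (4-4)^2=0, (3-3)^2=0, (6-6)^2=0
sum(d^2) = 50.
Step 3: rho = 1 - 6*50 / (7*(7^2 - 1)) = 1 - 300/336 = 0.107143.
Step 4: Under H0, t = rho * sqrt((n-2)/(1-rho^2)) = 0.2410 ~ t(5).
Step 5: Two-sided p-value from the t-distribution with 5 df = 0.819151.
Step 6: alpha = 0.1. fail to reject H0.

rho = 0.1071, p = 0.819151, fail to reject H0 at alpha = 0.1.


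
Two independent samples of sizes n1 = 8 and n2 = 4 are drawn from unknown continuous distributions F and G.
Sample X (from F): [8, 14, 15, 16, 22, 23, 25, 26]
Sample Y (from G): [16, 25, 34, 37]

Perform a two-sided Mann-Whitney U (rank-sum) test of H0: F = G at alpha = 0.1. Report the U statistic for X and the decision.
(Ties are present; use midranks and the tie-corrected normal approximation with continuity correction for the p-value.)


Step 1: Combine and sort all 12 observations; assign midranks.
sorted (value, group): (8,X), (14,X), (15,X), (16,X), (16,Y), (22,X), (23,X), (25,X), (25,Y), (26,X), (34,Y), (37,Y)
ranks: 8->1, 14->2, 15->3, 16->4.5, 16->4.5, 22->6, 23->7, 25->8.5, 25->8.5, 26->10, 34->11, 37->12
Step 2: Rank sum for X: R1 = 1 + 2 + 3 + 4.5 + 6 + 7 + 8.5 + 10 = 42.
Step 3: U_X = R1 - n1(n1+1)/2 = 42 - 8*9/2 = 42 - 36 = 6.
       U_Y = n1*n2 - U_X = 32 - 6 = 26.
Step 4: Ties are present, so use the tie-corrected normal approximation (with continuity correction) for the p-value.
Step 5: p-value = 0.105412; compare to alpha = 0.1. fail to reject H0.

U_X = 6, p = 0.105412, fail to reject H0 at alpha = 0.1.


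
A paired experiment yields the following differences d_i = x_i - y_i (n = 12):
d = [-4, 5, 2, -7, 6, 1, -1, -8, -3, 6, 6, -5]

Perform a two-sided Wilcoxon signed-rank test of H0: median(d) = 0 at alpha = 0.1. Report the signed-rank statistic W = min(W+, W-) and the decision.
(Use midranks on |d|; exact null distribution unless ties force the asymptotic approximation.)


Step 1: Drop any zero differences (none here) and take |d_i|.
|d| = [4, 5, 2, 7, 6, 1, 1, 8, 3, 6, 6, 5]
Step 2: Midrank |d_i| (ties get averaged ranks).
ranks: |4|->5, |5|->6.5, |2|->3, |7|->11, |6|->9, |1|->1.5, |1|->1.5, |8|->12, |3|->4, |6|->9, |6|->9, |5|->6.5
Step 3: Attach original signs; sum ranks with positive sign and with negative sign.
W+ = 6.5 + 3 + 9 + 1.5 + 9 + 9 = 38
W- = 5 + 11 + 1.5 + 12 + 4 + 6.5 = 40
(Check: W+ + W- = 78 should equal n(n+1)/2 = 78.)
Step 4: Test statistic W = min(W+, W-) = 38.
Step 5: Ties in |d|, so use the tie-corrected normal approximation.
        E[W] = n(n+1)/4 = 12*13/4 = 39.
        Tie groups: |d|=1 (t=2), |d|=5 (t=2), |d|=6 (t=3); sum(t^3 - t) = 36.
        Var[W] = n(n+1)(2n+1)/24 - sum(t^3-t)/48 = 3900/24 - 36/48 = 161.75.
        z = (W - E[W]) / sqrt(Var[W]) = (38 - 39) / 12.7181 = -0.0786.
        Two-sided p = 2*Phi(z) = 0.937328.
Step 6: alpha = 0.1. fail to reject H0.

W+ = 38, W- = 40, W = min = 38, p = 0.937328, fail to reject H0.


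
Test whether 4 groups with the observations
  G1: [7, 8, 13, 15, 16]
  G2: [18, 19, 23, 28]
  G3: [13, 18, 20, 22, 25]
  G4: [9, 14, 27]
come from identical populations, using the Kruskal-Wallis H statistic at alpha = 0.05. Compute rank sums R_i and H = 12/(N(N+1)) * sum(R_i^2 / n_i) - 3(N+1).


Step 1: Combine all N = 17 observations and assign midranks.
sorted (value, group, rank): (7,G1,1), (8,G1,2), (9,G4,3), (13,G1,4.5), (13,G3,4.5), (14,G4,6), (15,G1,7), (16,G1,8), (18,G2,9.5), (18,G3,9.5), (19,G2,11), (20,G3,12), (22,G3,13), (23,G2,14), (25,G3,15), (27,G4,16), (28,G2,17)
Step 2: Sum ranks within each group.
R_1 = 22.5 (n_1 = 5)
R_2 = 51.5 (n_2 = 4)
R_3 = 54 (n_3 = 5)
R_4 = 25 (n_4 = 3)
Step 3: H = 12/(N(N+1)) * sum(R_i^2/n_i) - 3(N+1)
     = 12/(17*18) * (22.5^2/5 + 51.5^2/4 + 54^2/5 + 25^2/3) - 3*18
     = 0.039216 * 1555.85 - 54
     = 7.013562.
Step 4: Ties present; correction factor C = 1 - 12/(17^3 - 17) = 0.997549. Corrected H = 7.013562 / 0.997549 = 7.030794.
Step 5: Under H0, H ~ chi^2(3); p-value = 0.070923.
Step 6: alpha = 0.05. fail to reject H0.

H = 7.0308, df = 3, p = 0.070923, fail to reject H0.


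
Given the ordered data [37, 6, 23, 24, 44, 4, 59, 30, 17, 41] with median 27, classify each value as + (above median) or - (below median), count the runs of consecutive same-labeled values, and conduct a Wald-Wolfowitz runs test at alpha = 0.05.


Step 1: Compute median = 27; label A = above, B = below.
Labels in order: ABBBABAABA  (n_A = 5, n_B = 5)
Step 2: Count runs R = 7.
Step 3: Under H0 (random ordering), E[R] = 2*n_A*n_B/(n_A+n_B) + 1 = 2*5*5/10 + 1 = 6.0000.
        Var[R] = 2*n_A*n_B*(2*n_A*n_B - n_A - n_B) / ((n_A+n_B)^2 * (n_A+n_B-1)) = 2000/900 = 2.2222.
        SD[R] = 1.4907.
Step 4: Continuity-corrected z = (R - 0.5 - E[R]) / SD[R] = (7 - 0.5 - 6.0000) / 1.4907 = 0.3354.
Step 5: Two-sided p-value via normal approximation = 2*(1 - Phi(|z|)) = 0.737316.
Step 6: alpha = 0.05. fail to reject H0.

R = 7, z = 0.3354, p = 0.737316, fail to reject H0.


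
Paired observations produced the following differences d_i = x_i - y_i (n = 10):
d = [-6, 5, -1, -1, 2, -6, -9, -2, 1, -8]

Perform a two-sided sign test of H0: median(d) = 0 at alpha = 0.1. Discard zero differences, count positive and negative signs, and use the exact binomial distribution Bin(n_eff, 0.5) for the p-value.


Step 1: Discard zero differences. Original n = 10; n_eff = number of nonzero differences = 10.
Nonzero differences (with sign): -6, +5, -1, -1, +2, -6, -9, -2, +1, -8
Step 2: Count signs: positive = 3, negative = 7.
Step 3: Under H0: P(positive) = 0.5, so the number of positives S ~ Bin(10, 0.5).
Step 4: Two-sided exact p-value = sum of Bin(10,0.5) probabilities at or below the observed probability = 0.343750.
Step 5: alpha = 0.1. fail to reject H0.

n_eff = 10, pos = 3, neg = 7, p = 0.343750, fail to reject H0.


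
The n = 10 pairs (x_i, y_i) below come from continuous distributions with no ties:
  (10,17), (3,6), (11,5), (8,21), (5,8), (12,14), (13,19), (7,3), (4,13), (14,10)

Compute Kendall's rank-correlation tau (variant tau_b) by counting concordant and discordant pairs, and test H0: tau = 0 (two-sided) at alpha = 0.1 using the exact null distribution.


Step 1: Enumerate the 45 unordered pairs (i,j) with i<j and classify each by sign(x_j-x_i) * sign(y_j-y_i).
  (1,2):dx=-7,dy=-11->C; (1,3):dx=+1,dy=-12->D; (1,4):dx=-2,dy=+4->D; (1,5):dx=-5,dy=-9->C
  (1,6):dx=+2,dy=-3->D; (1,7):dx=+3,dy=+2->C; (1,8):dx=-3,dy=-14->C; (1,9):dx=-6,dy=-4->C
  (1,10):dx=+4,dy=-7->D; (2,3):dx=+8,dy=-1->D; (2,4):dx=+5,dy=+15->C; (2,5):dx=+2,dy=+2->C
  (2,6):dx=+9,dy=+8->C; (2,7):dx=+10,dy=+13->C; (2,8):dx=+4,dy=-3->D; (2,9):dx=+1,dy=+7->C
  (2,10):dx=+11,dy=+4->C; (3,4):dx=-3,dy=+16->D; (3,5):dx=-6,dy=+3->D; (3,6):dx=+1,dy=+9->C
  (3,7):dx=+2,dy=+14->C; (3,8):dx=-4,dy=-2->C; (3,9):dx=-7,dy=+8->D; (3,10):dx=+3,dy=+5->C
  (4,5):dx=-3,dy=-13->C; (4,6):dx=+4,dy=-7->D; (4,7):dx=+5,dy=-2->D; (4,8):dx=-1,dy=-18->C
  (4,9):dx=-4,dy=-8->C; (4,10):dx=+6,dy=-11->D; (5,6):dx=+7,dy=+6->C; (5,7):dx=+8,dy=+11->C
  (5,8):dx=+2,dy=-5->D; (5,9):dx=-1,dy=+5->D; (5,10):dx=+9,dy=+2->C; (6,7):dx=+1,dy=+5->C
  (6,8):dx=-5,dy=-11->C; (6,9):dx=-8,dy=-1->C; (6,10):dx=+2,dy=-4->D; (7,8):dx=-6,dy=-16->C
  (7,9):dx=-9,dy=-6->C; (7,10):dx=+1,dy=-9->D; (8,9):dx=-3,dy=+10->D; (8,10):dx=+7,dy=+7->C
  (9,10):dx=+10,dy=-3->D
Step 2: C = 27, D = 18, total pairs = 45.
Step 3: tau = (C - D)/(n(n-1)/2) = (27 - 18)/45 = 0.200000.
Step 4: Exact two-sided p-value (enumerate n! = 3628800 permutations of y under H0): p = 0.484313.
Step 5: alpha = 0.1. fail to reject H0.

tau_b = 0.2000 (C=27, D=18), p = 0.484313, fail to reject H0.


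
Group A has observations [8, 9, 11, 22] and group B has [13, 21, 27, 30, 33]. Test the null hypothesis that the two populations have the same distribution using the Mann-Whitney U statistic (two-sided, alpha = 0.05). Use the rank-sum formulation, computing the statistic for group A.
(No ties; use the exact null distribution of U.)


Step 1: Combine and sort all 9 observations; assign midranks.
sorted (value, group): (8,X), (9,X), (11,X), (13,Y), (21,Y), (22,X), (27,Y), (30,Y), (33,Y)
ranks: 8->1, 9->2, 11->3, 13->4, 21->5, 22->6, 27->7, 30->8, 33->9
Step 2: Rank sum for X: R1 = 1 + 2 + 3 + 6 = 12.
Step 3: U_X = R1 - n1(n1+1)/2 = 12 - 4*5/2 = 12 - 10 = 2.
       U_Y = n1*n2 - U_X = 20 - 2 = 18.
Step 4: No ties, so the exact null distribution of U (based on enumerating the C(9,4) = 126 equally likely rank assignments) gives the two-sided p-value.
Step 5: p-value = 0.063492; compare to alpha = 0.05. fail to reject H0.

U_X = 2, p = 0.063492, fail to reject H0 at alpha = 0.05.


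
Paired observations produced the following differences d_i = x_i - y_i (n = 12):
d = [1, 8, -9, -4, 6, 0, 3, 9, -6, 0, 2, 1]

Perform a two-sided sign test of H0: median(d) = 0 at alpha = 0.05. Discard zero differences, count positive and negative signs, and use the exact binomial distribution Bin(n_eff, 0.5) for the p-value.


Step 1: Discard zero differences. Original n = 12; n_eff = number of nonzero differences = 10.
Nonzero differences (with sign): +1, +8, -9, -4, +6, +3, +9, -6, +2, +1
Step 2: Count signs: positive = 7, negative = 3.
Step 3: Under H0: P(positive) = 0.5, so the number of positives S ~ Bin(10, 0.5).
Step 4: Two-sided exact p-value = sum of Bin(10,0.5) probabilities at or below the observed probability = 0.343750.
Step 5: alpha = 0.05. fail to reject H0.

n_eff = 10, pos = 7, neg = 3, p = 0.343750, fail to reject H0.


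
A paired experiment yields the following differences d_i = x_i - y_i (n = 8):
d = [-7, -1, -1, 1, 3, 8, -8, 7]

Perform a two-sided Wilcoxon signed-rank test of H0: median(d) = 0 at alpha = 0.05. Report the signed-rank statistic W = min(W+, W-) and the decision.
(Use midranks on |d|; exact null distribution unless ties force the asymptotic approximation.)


Step 1: Drop any zero differences (none here) and take |d_i|.
|d| = [7, 1, 1, 1, 3, 8, 8, 7]
Step 2: Midrank |d_i| (ties get averaged ranks).
ranks: |7|->5.5, |1|->2, |1|->2, |1|->2, |3|->4, |8|->7.5, |8|->7.5, |7|->5.5
Step 3: Attach original signs; sum ranks with positive sign and with negative sign.
W+ = 2 + 4 + 7.5 + 5.5 = 19
W- = 5.5 + 2 + 2 + 7.5 = 17
(Check: W+ + W- = 36 should equal n(n+1)/2 = 36.)
Step 4: Test statistic W = min(W+, W-) = 17.
Step 5: Ties in |d|, so use the tie-corrected normal approximation.
        E[W] = n(n+1)/4 = 8*9/4 = 18.
        Tie groups: |d|=1 (t=3), |d|=7 (t=2), |d|=8 (t=2); sum(t^3 - t) = 36.
        Var[W] = n(n+1)(2n+1)/24 - sum(t^3-t)/48 = 1224/24 - 36/48 = 50.25.
        z = (W - E[W]) / sqrt(Var[W]) = (17 - 18) / 7.0887 = -0.1411.
        Two-sided p = 2*Phi(z) = 0.887815.
Step 6: alpha = 0.05. fail to reject H0.

W+ = 19, W- = 17, W = min = 17, p = 0.887815, fail to reject H0.


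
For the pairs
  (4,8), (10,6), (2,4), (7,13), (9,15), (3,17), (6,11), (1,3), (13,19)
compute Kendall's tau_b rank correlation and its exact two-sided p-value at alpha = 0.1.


Step 1: Enumerate the 36 unordered pairs (i,j) with i<j and classify each by sign(x_j-x_i) * sign(y_j-y_i).
  (1,2):dx=+6,dy=-2->D; (1,3):dx=-2,dy=-4->C; (1,4):dx=+3,dy=+5->C; (1,5):dx=+5,dy=+7->C
  (1,6):dx=-1,dy=+9->D; (1,7):dx=+2,dy=+3->C; (1,8):dx=-3,dy=-5->C; (1,9):dx=+9,dy=+11->C
  (2,3):dx=-8,dy=-2->C; (2,4):dx=-3,dy=+7->D; (2,5):dx=-1,dy=+9->D; (2,6):dx=-7,dy=+11->D
  (2,7):dx=-4,dy=+5->D; (2,8):dx=-9,dy=-3->C; (2,9):dx=+3,dy=+13->C; (3,4):dx=+5,dy=+9->C
  (3,5):dx=+7,dy=+11->C; (3,6):dx=+1,dy=+13->C; (3,7):dx=+4,dy=+7->C; (3,8):dx=-1,dy=-1->C
  (3,9):dx=+11,dy=+15->C; (4,5):dx=+2,dy=+2->C; (4,6):dx=-4,dy=+4->D; (4,7):dx=-1,dy=-2->C
  (4,8):dx=-6,dy=-10->C; (4,9):dx=+6,dy=+6->C; (5,6):dx=-6,dy=+2->D; (5,7):dx=-3,dy=-4->C
  (5,8):dx=-8,dy=-12->C; (5,9):dx=+4,dy=+4->C; (6,7):dx=+3,dy=-6->D; (6,8):dx=-2,dy=-14->C
  (6,9):dx=+10,dy=+2->C; (7,8):dx=-5,dy=-8->C; (7,9):dx=+7,dy=+8->C; (8,9):dx=+12,dy=+16->C
Step 2: C = 27, D = 9, total pairs = 36.
Step 3: tau = (C - D)/(n(n-1)/2) = (27 - 9)/36 = 0.500000.
Step 4: Exact two-sided p-value (enumerate n! = 362880 permutations of y under H0): p = 0.075176.
Step 5: alpha = 0.1. reject H0.

tau_b = 0.5000 (C=27, D=9), p = 0.075176, reject H0.


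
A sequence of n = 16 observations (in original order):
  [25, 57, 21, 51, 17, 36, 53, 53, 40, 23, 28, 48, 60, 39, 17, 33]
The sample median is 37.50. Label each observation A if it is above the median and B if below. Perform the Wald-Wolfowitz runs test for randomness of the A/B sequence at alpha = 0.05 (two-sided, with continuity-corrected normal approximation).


Step 1: Compute median = 37.50; label A = above, B = below.
Labels in order: BABABBAAABBAAABB  (n_A = 8, n_B = 8)
Step 2: Count runs R = 9.
Step 3: Under H0 (random ordering), E[R] = 2*n_A*n_B/(n_A+n_B) + 1 = 2*8*8/16 + 1 = 9.0000.
        Var[R] = 2*n_A*n_B*(2*n_A*n_B - n_A - n_B) / ((n_A+n_B)^2 * (n_A+n_B-1)) = 14336/3840 = 3.7333.
        SD[R] = 1.9322.
Step 4: R = E[R], so z = 0 with no continuity correction.
Step 5: Two-sided p-value via normal approximation = 2*(1 - Phi(|z|)) = 1.000000.
Step 6: alpha = 0.05. fail to reject H0.

R = 9, z = 0.0000, p = 1.000000, fail to reject H0.


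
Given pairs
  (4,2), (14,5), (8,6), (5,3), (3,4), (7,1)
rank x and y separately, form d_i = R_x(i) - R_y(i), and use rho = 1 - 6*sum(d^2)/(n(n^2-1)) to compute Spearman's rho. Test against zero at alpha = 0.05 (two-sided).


Step 1: Rank x and y separately (midranks; no ties here).
rank(x): 4->2, 14->6, 8->5, 5->3, 3->1, 7->4
rank(y): 2->2, 5->5, 6->6, 3->3, 4->4, 1->1
Step 2: d_i = R_x(i) - R_y(i); compute d_i^2.
  (2-2)^2=0, (6-5)^2=1, (5-6)^2=1, (3-3)^2=0, (1-4)^2=9, (4-1)^2=9
sum(d^2) = 20.
Step 3: rho = 1 - 6*20 / (6*(6^2 - 1)) = 1 - 120/210 = 0.428571.
Step 4: Under H0, t = rho * sqrt((n-2)/(1-rho^2)) = 0.9487 ~ t(4).
Step 5: Two-sided p-value from the t-distribution with 4 df = 0.396501.
Step 6: alpha = 0.05. fail to reject H0.

rho = 0.4286, p = 0.396501, fail to reject H0 at alpha = 0.05.


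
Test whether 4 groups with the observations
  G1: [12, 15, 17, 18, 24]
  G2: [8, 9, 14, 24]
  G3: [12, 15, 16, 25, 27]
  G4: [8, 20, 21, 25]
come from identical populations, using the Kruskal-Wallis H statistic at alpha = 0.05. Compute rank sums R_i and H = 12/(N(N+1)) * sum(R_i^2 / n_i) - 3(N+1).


Step 1: Combine all N = 18 observations and assign midranks.
sorted (value, group, rank): (8,G2,1.5), (8,G4,1.5), (9,G2,3), (12,G1,4.5), (12,G3,4.5), (14,G2,6), (15,G1,7.5), (15,G3,7.5), (16,G3,9), (17,G1,10), (18,G1,11), (20,G4,12), (21,G4,13), (24,G1,14.5), (24,G2,14.5), (25,G3,16.5), (25,G4,16.5), (27,G3,18)
Step 2: Sum ranks within each group.
R_1 = 47.5 (n_1 = 5)
R_2 = 25 (n_2 = 4)
R_3 = 55.5 (n_3 = 5)
R_4 = 43 (n_4 = 4)
Step 3: H = 12/(N(N+1)) * sum(R_i^2/n_i) - 3(N+1)
     = 12/(18*19) * (47.5^2/5 + 25^2/4 + 55.5^2/5 + 43^2/4) - 3*19
     = 0.035088 * 1685.8 - 57
     = 2.150877.
Step 4: Ties present; correction factor C = 1 - 30/(18^3 - 18) = 0.994840. Corrected H = 2.150877 / 0.994840 = 2.162033.
Step 5: Under H0, H ~ chi^2(3); p-value = 0.539465.
Step 6: alpha = 0.05. fail to reject H0.

H = 2.1620, df = 3, p = 0.539465, fail to reject H0.


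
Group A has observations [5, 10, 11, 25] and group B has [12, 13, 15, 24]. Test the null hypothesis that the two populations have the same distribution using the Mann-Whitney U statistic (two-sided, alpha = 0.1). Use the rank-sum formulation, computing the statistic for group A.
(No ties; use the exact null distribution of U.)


Step 1: Combine and sort all 8 observations; assign midranks.
sorted (value, group): (5,X), (10,X), (11,X), (12,Y), (13,Y), (15,Y), (24,Y), (25,X)
ranks: 5->1, 10->2, 11->3, 12->4, 13->5, 15->6, 24->7, 25->8
Step 2: Rank sum for X: R1 = 1 + 2 + 3 + 8 = 14.
Step 3: U_X = R1 - n1(n1+1)/2 = 14 - 4*5/2 = 14 - 10 = 4.
       U_Y = n1*n2 - U_X = 16 - 4 = 12.
Step 4: No ties, so the exact null distribution of U (based on enumerating the C(8,4) = 70 equally likely rank assignments) gives the two-sided p-value.
Step 5: p-value = 0.342857; compare to alpha = 0.1. fail to reject H0.

U_X = 4, p = 0.342857, fail to reject H0 at alpha = 0.1.


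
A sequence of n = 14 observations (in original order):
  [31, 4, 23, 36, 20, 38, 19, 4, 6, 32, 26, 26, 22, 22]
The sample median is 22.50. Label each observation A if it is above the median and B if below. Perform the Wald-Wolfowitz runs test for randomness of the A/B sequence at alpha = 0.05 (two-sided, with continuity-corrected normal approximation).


Step 1: Compute median = 22.50; label A = above, B = below.
Labels in order: ABAABABBBAAABB  (n_A = 7, n_B = 7)
Step 2: Count runs R = 8.
Step 3: Under H0 (random ordering), E[R] = 2*n_A*n_B/(n_A+n_B) + 1 = 2*7*7/14 + 1 = 8.0000.
        Var[R] = 2*n_A*n_B*(2*n_A*n_B - n_A - n_B) / ((n_A+n_B)^2 * (n_A+n_B-1)) = 8232/2548 = 3.2308.
        SD[R] = 1.7974.
Step 4: R = E[R], so z = 0 with no continuity correction.
Step 5: Two-sided p-value via normal approximation = 2*(1 - Phi(|z|)) = 1.000000.
Step 6: alpha = 0.05. fail to reject H0.

R = 8, z = 0.0000, p = 1.000000, fail to reject H0.


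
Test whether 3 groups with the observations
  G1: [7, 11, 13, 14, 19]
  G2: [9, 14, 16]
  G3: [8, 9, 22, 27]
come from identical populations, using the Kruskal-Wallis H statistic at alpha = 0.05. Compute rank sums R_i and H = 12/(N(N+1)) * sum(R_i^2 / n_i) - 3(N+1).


Step 1: Combine all N = 12 observations and assign midranks.
sorted (value, group, rank): (7,G1,1), (8,G3,2), (9,G2,3.5), (9,G3,3.5), (11,G1,5), (13,G1,6), (14,G1,7.5), (14,G2,7.5), (16,G2,9), (19,G1,10), (22,G3,11), (27,G3,12)
Step 2: Sum ranks within each group.
R_1 = 29.5 (n_1 = 5)
R_2 = 20 (n_2 = 3)
R_3 = 28.5 (n_3 = 4)
Step 3: H = 12/(N(N+1)) * sum(R_i^2/n_i) - 3(N+1)
     = 12/(12*13) * (29.5^2/5 + 20^2/3 + 28.5^2/4) - 3*13
     = 0.076923 * 510.446 - 39
     = 0.265064.
Step 4: Ties present; correction factor C = 1 - 12/(12^3 - 12) = 0.993007. Corrected H = 0.265064 / 0.993007 = 0.266931.
Step 5: Under H0, H ~ chi^2(2); p-value = 0.875058.
Step 6: alpha = 0.05. fail to reject H0.

H = 0.2669, df = 2, p = 0.875058, fail to reject H0.


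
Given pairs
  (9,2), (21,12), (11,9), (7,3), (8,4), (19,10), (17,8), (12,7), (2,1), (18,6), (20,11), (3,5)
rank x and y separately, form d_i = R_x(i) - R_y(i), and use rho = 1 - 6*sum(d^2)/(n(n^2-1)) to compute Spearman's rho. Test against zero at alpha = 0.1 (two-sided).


Step 1: Rank x and y separately (midranks; no ties here).
rank(x): 9->5, 21->12, 11->6, 7->3, 8->4, 19->10, 17->8, 12->7, 2->1, 18->9, 20->11, 3->2
rank(y): 2->2, 12->12, 9->9, 3->3, 4->4, 10->10, 8->8, 7->7, 1->1, 6->6, 11->11, 5->5
Step 2: d_i = R_x(i) - R_y(i); compute d_i^2.
  (5-2)^2=9, (12-12)^2=0, (6-9)^2=9, (3-3)^2=0, (4-4)^2=0, (10-10)^2=0, (8-8)^2=0, (7-7)^2=0, (1-1)^2=0, (9-6)^2=9, (11-11)^2=0, (2-5)^2=9
sum(d^2) = 36.
Step 3: rho = 1 - 6*36 / (12*(12^2 - 1)) = 1 - 216/1716 = 0.874126.
Step 4: Under H0, t = rho * sqrt((n-2)/(1-rho^2)) = 5.6912 ~ t(10).
Step 5: Two-sided p-value from the t-distribution with 10 df = 0.000201.
Step 6: alpha = 0.1. reject H0.

rho = 0.8741, p = 0.000201, reject H0 at alpha = 0.1.


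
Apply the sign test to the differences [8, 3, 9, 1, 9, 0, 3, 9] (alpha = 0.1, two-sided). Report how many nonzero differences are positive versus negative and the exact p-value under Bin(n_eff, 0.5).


Step 1: Discard zero differences. Original n = 8; n_eff = number of nonzero differences = 7.
Nonzero differences (with sign): +8, +3, +9, +1, +9, +3, +9
Step 2: Count signs: positive = 7, negative = 0.
Step 3: Under H0: P(positive) = 0.5, so the number of positives S ~ Bin(7, 0.5).
Step 4: Two-sided exact p-value = sum of Bin(7,0.5) probabilities at or below the observed probability = 0.015625.
Step 5: alpha = 0.1. reject H0.

n_eff = 7, pos = 7, neg = 0, p = 0.015625, reject H0.


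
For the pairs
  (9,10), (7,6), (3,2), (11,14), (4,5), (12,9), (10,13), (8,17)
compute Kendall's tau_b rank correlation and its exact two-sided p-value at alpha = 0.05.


Step 1: Enumerate the 28 unordered pairs (i,j) with i<j and classify each by sign(x_j-x_i) * sign(y_j-y_i).
  (1,2):dx=-2,dy=-4->C; (1,3):dx=-6,dy=-8->C; (1,4):dx=+2,dy=+4->C; (1,5):dx=-5,dy=-5->C
  (1,6):dx=+3,dy=-1->D; (1,7):dx=+1,dy=+3->C; (1,8):dx=-1,dy=+7->D; (2,3):dx=-4,dy=-4->C
  (2,4):dx=+4,dy=+8->C; (2,5):dx=-3,dy=-1->C; (2,6):dx=+5,dy=+3->C; (2,7):dx=+3,dy=+7->C
  (2,8):dx=+1,dy=+11->C; (3,4):dx=+8,dy=+12->C; (3,5):dx=+1,dy=+3->C; (3,6):dx=+9,dy=+7->C
  (3,7):dx=+7,dy=+11->C; (3,8):dx=+5,dy=+15->C; (4,5):dx=-7,dy=-9->C; (4,6):dx=+1,dy=-5->D
  (4,7):dx=-1,dy=-1->C; (4,8):dx=-3,dy=+3->D; (5,6):dx=+8,dy=+4->C; (5,7):dx=+6,dy=+8->C
  (5,8):dx=+4,dy=+12->C; (6,7):dx=-2,dy=+4->D; (6,8):dx=-4,dy=+8->D; (7,8):dx=-2,dy=+4->D
Step 2: C = 21, D = 7, total pairs = 28.
Step 3: tau = (C - D)/(n(n-1)/2) = (21 - 7)/28 = 0.500000.
Step 4: Exact two-sided p-value (enumerate n! = 40320 permutations of y under H0): p = 0.108681.
Step 5: alpha = 0.05. fail to reject H0.

tau_b = 0.5000 (C=21, D=7), p = 0.108681, fail to reject H0.


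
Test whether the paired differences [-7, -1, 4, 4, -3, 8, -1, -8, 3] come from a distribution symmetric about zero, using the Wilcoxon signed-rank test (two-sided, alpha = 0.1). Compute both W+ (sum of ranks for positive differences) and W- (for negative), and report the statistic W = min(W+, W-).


Step 1: Drop any zero differences (none here) and take |d_i|.
|d| = [7, 1, 4, 4, 3, 8, 1, 8, 3]
Step 2: Midrank |d_i| (ties get averaged ranks).
ranks: |7|->7, |1|->1.5, |4|->5.5, |4|->5.5, |3|->3.5, |8|->8.5, |1|->1.5, |8|->8.5, |3|->3.5
Step 3: Attach original signs; sum ranks with positive sign and with negative sign.
W+ = 5.5 + 5.5 + 8.5 + 3.5 = 23
W- = 7 + 1.5 + 3.5 + 1.5 + 8.5 = 22
(Check: W+ + W- = 45 should equal n(n+1)/2 = 45.)
Step 4: Test statistic W = min(W+, W-) = 22.
Step 5: Ties in |d|, so use the tie-corrected normal approximation.
        E[W] = n(n+1)/4 = 9*10/4 = 22.5.
        Tie groups: |d|=1 (t=2), |d|=3 (t=2), |d|=4 (t=2), |d|=8 (t=2); sum(t^3 - t) = 24.
        Var[W] = n(n+1)(2n+1)/24 - sum(t^3-t)/48 = 1710/24 - 24/48 = 70.75.
        z = (W - E[W]) / sqrt(Var[W]) = (22 - 22.5) / 8.4113 = -0.0594.
        Two-sided p = 2*Phi(z) = 0.952599.
Step 6: alpha = 0.1. fail to reject H0.

W+ = 23, W- = 22, W = min = 22, p = 0.952599, fail to reject H0.


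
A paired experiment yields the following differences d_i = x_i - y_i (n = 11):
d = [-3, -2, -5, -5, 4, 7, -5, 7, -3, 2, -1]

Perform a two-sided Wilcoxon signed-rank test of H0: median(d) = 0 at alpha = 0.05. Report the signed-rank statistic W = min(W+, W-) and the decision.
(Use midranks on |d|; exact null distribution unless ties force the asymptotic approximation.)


Step 1: Drop any zero differences (none here) and take |d_i|.
|d| = [3, 2, 5, 5, 4, 7, 5, 7, 3, 2, 1]
Step 2: Midrank |d_i| (ties get averaged ranks).
ranks: |3|->4.5, |2|->2.5, |5|->8, |5|->8, |4|->6, |7|->10.5, |5|->8, |7|->10.5, |3|->4.5, |2|->2.5, |1|->1
Step 3: Attach original signs; sum ranks with positive sign and with negative sign.
W+ = 6 + 10.5 + 10.5 + 2.5 = 29.5
W- = 4.5 + 2.5 + 8 + 8 + 8 + 4.5 + 1 = 36.5
(Check: W+ + W- = 66 should equal n(n+1)/2 = 66.)
Step 4: Test statistic W = min(W+, W-) = 29.5.
Step 5: Ties in |d|, so use the tie-corrected normal approximation.
        E[W] = n(n+1)/4 = 11*12/4 = 33.
        Tie groups: |d|=2 (t=2), |d|=3 (t=2), |d|=5 (t=3), |d|=7 (t=2); sum(t^3 - t) = 42.
        Var[W] = n(n+1)(2n+1)/24 - sum(t^3-t)/48 = 3036/24 - 42/48 = 125.625.
        z = (W - E[W]) / sqrt(Var[W]) = (29.5 - 33) / 11.2083 = -0.3123.
        Two-sided p = 2*Phi(z) = 0.754835.
Step 6: alpha = 0.05. fail to reject H0.

W+ = 29.5, W- = 36.5, W = min = 29.5, p = 0.754835, fail to reject H0.


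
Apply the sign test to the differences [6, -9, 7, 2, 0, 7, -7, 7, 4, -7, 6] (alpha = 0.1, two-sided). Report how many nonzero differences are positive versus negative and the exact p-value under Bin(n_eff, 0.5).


Step 1: Discard zero differences. Original n = 11; n_eff = number of nonzero differences = 10.
Nonzero differences (with sign): +6, -9, +7, +2, +7, -7, +7, +4, -7, +6
Step 2: Count signs: positive = 7, negative = 3.
Step 3: Under H0: P(positive) = 0.5, so the number of positives S ~ Bin(10, 0.5).
Step 4: Two-sided exact p-value = sum of Bin(10,0.5) probabilities at or below the observed probability = 0.343750.
Step 5: alpha = 0.1. fail to reject H0.

n_eff = 10, pos = 7, neg = 3, p = 0.343750, fail to reject H0.


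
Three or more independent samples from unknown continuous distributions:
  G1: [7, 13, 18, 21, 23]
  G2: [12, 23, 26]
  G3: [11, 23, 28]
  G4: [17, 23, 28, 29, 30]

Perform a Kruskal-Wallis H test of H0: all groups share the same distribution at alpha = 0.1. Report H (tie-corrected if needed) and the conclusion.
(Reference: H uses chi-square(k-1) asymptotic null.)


Step 1: Combine all N = 16 observations and assign midranks.
sorted (value, group, rank): (7,G1,1), (11,G3,2), (12,G2,3), (13,G1,4), (17,G4,5), (18,G1,6), (21,G1,7), (23,G1,9.5), (23,G2,9.5), (23,G3,9.5), (23,G4,9.5), (26,G2,12), (28,G3,13.5), (28,G4,13.5), (29,G4,15), (30,G4,16)
Step 2: Sum ranks within each group.
R_1 = 27.5 (n_1 = 5)
R_2 = 24.5 (n_2 = 3)
R_3 = 25 (n_3 = 3)
R_4 = 59 (n_4 = 5)
Step 3: H = 12/(N(N+1)) * sum(R_i^2/n_i) - 3(N+1)
     = 12/(16*17) * (27.5^2/5 + 24.5^2/3 + 25^2/3 + 59^2/5) - 3*17
     = 0.044118 * 1255.87 - 51
     = 4.405882.
Step 4: Ties present; correction factor C = 1 - 66/(16^3 - 16) = 0.983824. Corrected H = 4.405882 / 0.983824 = 4.478326.
Step 5: Under H0, H ~ chi^2(3); p-value = 0.214232.
Step 6: alpha = 0.1. fail to reject H0.

H = 4.4783, df = 3, p = 0.214232, fail to reject H0.


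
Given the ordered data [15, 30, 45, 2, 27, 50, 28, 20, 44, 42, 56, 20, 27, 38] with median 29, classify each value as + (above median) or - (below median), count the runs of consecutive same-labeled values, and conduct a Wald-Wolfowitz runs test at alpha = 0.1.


Step 1: Compute median = 29; label A = above, B = below.
Labels in order: BAABBABBAAABBA  (n_A = 7, n_B = 7)
Step 2: Count runs R = 8.
Step 3: Under H0 (random ordering), E[R] = 2*n_A*n_B/(n_A+n_B) + 1 = 2*7*7/14 + 1 = 8.0000.
        Var[R] = 2*n_A*n_B*(2*n_A*n_B - n_A - n_B) / ((n_A+n_B)^2 * (n_A+n_B-1)) = 8232/2548 = 3.2308.
        SD[R] = 1.7974.
Step 4: R = E[R], so z = 0 with no continuity correction.
Step 5: Two-sided p-value via normal approximation = 2*(1 - Phi(|z|)) = 1.000000.
Step 6: alpha = 0.1. fail to reject H0.

R = 8, z = 0.0000, p = 1.000000, fail to reject H0.


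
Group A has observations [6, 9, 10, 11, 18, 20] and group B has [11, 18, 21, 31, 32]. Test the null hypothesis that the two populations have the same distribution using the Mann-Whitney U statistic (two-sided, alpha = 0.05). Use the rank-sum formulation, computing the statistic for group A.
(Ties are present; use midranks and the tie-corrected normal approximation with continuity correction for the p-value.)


Step 1: Combine and sort all 11 observations; assign midranks.
sorted (value, group): (6,X), (9,X), (10,X), (11,X), (11,Y), (18,X), (18,Y), (20,X), (21,Y), (31,Y), (32,Y)
ranks: 6->1, 9->2, 10->3, 11->4.5, 11->4.5, 18->6.5, 18->6.5, 20->8, 21->9, 31->10, 32->11
Step 2: Rank sum for X: R1 = 1 + 2 + 3 + 4.5 + 6.5 + 8 = 25.
Step 3: U_X = R1 - n1(n1+1)/2 = 25 - 6*7/2 = 25 - 21 = 4.
       U_Y = n1*n2 - U_X = 30 - 4 = 26.
Step 4: Ties are present, so use the tie-corrected normal approximation (with continuity correction) for the p-value.
Step 5: p-value = 0.054129; compare to alpha = 0.05. fail to reject H0.

U_X = 4, p = 0.054129, fail to reject H0 at alpha = 0.05.


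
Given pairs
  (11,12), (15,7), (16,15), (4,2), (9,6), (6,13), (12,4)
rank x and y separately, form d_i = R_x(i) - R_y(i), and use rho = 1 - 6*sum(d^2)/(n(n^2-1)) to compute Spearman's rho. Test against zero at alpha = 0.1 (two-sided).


Step 1: Rank x and y separately (midranks; no ties here).
rank(x): 11->4, 15->6, 16->7, 4->1, 9->3, 6->2, 12->5
rank(y): 12->5, 7->4, 15->7, 2->1, 6->3, 13->6, 4->2
Step 2: d_i = R_x(i) - R_y(i); compute d_i^2.
  (4-5)^2=1, (6-4)^2=4, (7-7)^2=0, (1-1)^2=0, (3-3)^2=0, (2-6)^2=16, (5-2)^2=9
sum(d^2) = 30.
Step 3: rho = 1 - 6*30 / (7*(7^2 - 1)) = 1 - 180/336 = 0.464286.
Step 4: Under H0, t = rho * sqrt((n-2)/(1-rho^2)) = 1.1722 ~ t(5).
Step 5: Two-sided p-value from the t-distribution with 5 df = 0.293934.
Step 6: alpha = 0.1. fail to reject H0.

rho = 0.4643, p = 0.293934, fail to reject H0 at alpha = 0.1.


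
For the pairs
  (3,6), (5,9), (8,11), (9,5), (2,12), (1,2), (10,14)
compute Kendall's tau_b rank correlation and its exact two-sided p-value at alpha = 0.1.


Step 1: Enumerate the 21 unordered pairs (i,j) with i<j and classify each by sign(x_j-x_i) * sign(y_j-y_i).
  (1,2):dx=+2,dy=+3->C; (1,3):dx=+5,dy=+5->C; (1,4):dx=+6,dy=-1->D; (1,5):dx=-1,dy=+6->D
  (1,6):dx=-2,dy=-4->C; (1,7):dx=+7,dy=+8->C; (2,3):dx=+3,dy=+2->C; (2,4):dx=+4,dy=-4->D
  (2,5):dx=-3,dy=+3->D; (2,6):dx=-4,dy=-7->C; (2,7):dx=+5,dy=+5->C; (3,4):dx=+1,dy=-6->D
  (3,5):dx=-6,dy=+1->D; (3,6):dx=-7,dy=-9->C; (3,7):dx=+2,dy=+3->C; (4,5):dx=-7,dy=+7->D
  (4,6):dx=-8,dy=-3->C; (4,7):dx=+1,dy=+9->C; (5,6):dx=-1,dy=-10->C; (5,7):dx=+8,dy=+2->C
  (6,7):dx=+9,dy=+12->C
Step 2: C = 14, D = 7, total pairs = 21.
Step 3: tau = (C - D)/(n(n-1)/2) = (14 - 7)/21 = 0.333333.
Step 4: Exact two-sided p-value (enumerate n! = 5040 permutations of y under H0): p = 0.381349.
Step 5: alpha = 0.1. fail to reject H0.

tau_b = 0.3333 (C=14, D=7), p = 0.381349, fail to reject H0.


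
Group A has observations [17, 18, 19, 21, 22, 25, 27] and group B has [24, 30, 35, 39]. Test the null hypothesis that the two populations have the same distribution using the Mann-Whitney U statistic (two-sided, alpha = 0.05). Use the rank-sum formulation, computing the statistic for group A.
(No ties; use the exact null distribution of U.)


Step 1: Combine and sort all 11 observations; assign midranks.
sorted (value, group): (17,X), (18,X), (19,X), (21,X), (22,X), (24,Y), (25,X), (27,X), (30,Y), (35,Y), (39,Y)
ranks: 17->1, 18->2, 19->3, 21->4, 22->5, 24->6, 25->7, 27->8, 30->9, 35->10, 39->11
Step 2: Rank sum for X: R1 = 1 + 2 + 3 + 4 + 5 + 7 + 8 = 30.
Step 3: U_X = R1 - n1(n1+1)/2 = 30 - 7*8/2 = 30 - 28 = 2.
       U_Y = n1*n2 - U_X = 28 - 2 = 26.
Step 4: No ties, so the exact null distribution of U (based on enumerating the C(11,7) = 330 equally likely rank assignments) gives the two-sided p-value.
Step 5: p-value = 0.024242; compare to alpha = 0.05. reject H0.

U_X = 2, p = 0.024242, reject H0 at alpha = 0.05.


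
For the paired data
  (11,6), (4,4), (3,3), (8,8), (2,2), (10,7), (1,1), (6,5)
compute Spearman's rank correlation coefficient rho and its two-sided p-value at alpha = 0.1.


Step 1: Rank x and y separately (midranks; no ties here).
rank(x): 11->8, 4->4, 3->3, 8->6, 2->2, 10->7, 1->1, 6->5
rank(y): 6->6, 4->4, 3->3, 8->8, 2->2, 7->7, 1->1, 5->5
Step 2: d_i = R_x(i) - R_y(i); compute d_i^2.
  (8-6)^2=4, (4-4)^2=0, (3-3)^2=0, (6-8)^2=4, (2-2)^2=0, (7-7)^2=0, (1-1)^2=0, (5-5)^2=0
sum(d^2) = 8.
Step 3: rho = 1 - 6*8 / (8*(8^2 - 1)) = 1 - 48/504 = 0.904762.
Step 4: Under H0, t = rho * sqrt((n-2)/(1-rho^2)) = 5.2034 ~ t(6).
Step 5: Two-sided p-value from the t-distribution with 6 df = 0.002008.
Step 6: alpha = 0.1. reject H0.

rho = 0.9048, p = 0.002008, reject H0 at alpha = 0.1.


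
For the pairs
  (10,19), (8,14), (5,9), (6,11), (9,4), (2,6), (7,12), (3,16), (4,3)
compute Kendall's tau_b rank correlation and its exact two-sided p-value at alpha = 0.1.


Step 1: Enumerate the 36 unordered pairs (i,j) with i<j and classify each by sign(x_j-x_i) * sign(y_j-y_i).
  (1,2):dx=-2,dy=-5->C; (1,3):dx=-5,dy=-10->C; (1,4):dx=-4,dy=-8->C; (1,5):dx=-1,dy=-15->C
  (1,6):dx=-8,dy=-13->C; (1,7):dx=-3,dy=-7->C; (1,8):dx=-7,dy=-3->C; (1,9):dx=-6,dy=-16->C
  (2,3):dx=-3,dy=-5->C; (2,4):dx=-2,dy=-3->C; (2,5):dx=+1,dy=-10->D; (2,6):dx=-6,dy=-8->C
  (2,7):dx=-1,dy=-2->C; (2,8):dx=-5,dy=+2->D; (2,9):dx=-4,dy=-11->C; (3,4):dx=+1,dy=+2->C
  (3,5):dx=+4,dy=-5->D; (3,6):dx=-3,dy=-3->C; (3,7):dx=+2,dy=+3->C; (3,8):dx=-2,dy=+7->D
  (3,9):dx=-1,dy=-6->C; (4,5):dx=+3,dy=-7->D; (4,6):dx=-4,dy=-5->C; (4,7):dx=+1,dy=+1->C
  (4,8):dx=-3,dy=+5->D; (4,9):dx=-2,dy=-8->C; (5,6):dx=-7,dy=+2->D; (5,7):dx=-2,dy=+8->D
  (5,8):dx=-6,dy=+12->D; (5,9):dx=-5,dy=-1->C; (6,7):dx=+5,dy=+6->C; (6,8):dx=+1,dy=+10->C
  (6,9):dx=+2,dy=-3->D; (7,8):dx=-4,dy=+4->D; (7,9):dx=-3,dy=-9->C; (8,9):dx=+1,dy=-13->D
Step 2: C = 24, D = 12, total pairs = 36.
Step 3: tau = (C - D)/(n(n-1)/2) = (24 - 12)/36 = 0.333333.
Step 4: Exact two-sided p-value (enumerate n! = 362880 permutations of y under H0): p = 0.259518.
Step 5: alpha = 0.1. fail to reject H0.

tau_b = 0.3333 (C=24, D=12), p = 0.259518, fail to reject H0.


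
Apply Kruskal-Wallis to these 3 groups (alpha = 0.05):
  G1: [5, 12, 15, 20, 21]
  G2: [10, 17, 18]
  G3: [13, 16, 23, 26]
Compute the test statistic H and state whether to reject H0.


Step 1: Combine all N = 12 observations and assign midranks.
sorted (value, group, rank): (5,G1,1), (10,G2,2), (12,G1,3), (13,G3,4), (15,G1,5), (16,G3,6), (17,G2,7), (18,G2,8), (20,G1,9), (21,G1,10), (23,G3,11), (26,G3,12)
Step 2: Sum ranks within each group.
R_1 = 28 (n_1 = 5)
R_2 = 17 (n_2 = 3)
R_3 = 33 (n_3 = 4)
Step 3: H = 12/(N(N+1)) * sum(R_i^2/n_i) - 3(N+1)
     = 12/(12*13) * (28^2/5 + 17^2/3 + 33^2/4) - 3*13
     = 0.076923 * 525.383 - 39
     = 1.414103.
Step 4: No ties, so H is used without correction.
Step 5: Under H0, H ~ chi^2(2); p-value = 0.493096.
Step 6: alpha = 0.05. fail to reject H0.

H = 1.4141, df = 2, p = 0.493096, fail to reject H0.


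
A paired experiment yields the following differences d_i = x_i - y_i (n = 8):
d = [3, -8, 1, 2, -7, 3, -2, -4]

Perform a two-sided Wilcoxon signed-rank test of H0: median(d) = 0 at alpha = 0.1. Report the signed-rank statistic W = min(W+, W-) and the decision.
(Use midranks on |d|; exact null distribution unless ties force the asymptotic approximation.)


Step 1: Drop any zero differences (none here) and take |d_i|.
|d| = [3, 8, 1, 2, 7, 3, 2, 4]
Step 2: Midrank |d_i| (ties get averaged ranks).
ranks: |3|->4.5, |8|->8, |1|->1, |2|->2.5, |7|->7, |3|->4.5, |2|->2.5, |4|->6
Step 3: Attach original signs; sum ranks with positive sign and with negative sign.
W+ = 4.5 + 1 + 2.5 + 4.5 = 12.5
W- = 8 + 7 + 2.5 + 6 = 23.5
(Check: W+ + W- = 36 should equal n(n+1)/2 = 36.)
Step 4: Test statistic W = min(W+, W-) = 12.5.
Step 5: Ties in |d|, so use the tie-corrected normal approximation.
        E[W] = n(n+1)/4 = 8*9/4 = 18.
        Tie groups: |d|=2 (t=2), |d|=3 (t=2); sum(t^3 - t) = 12.
        Var[W] = n(n+1)(2n+1)/24 - sum(t^3-t)/48 = 1224/24 - 12/48 = 50.75.
        z = (W - E[W]) / sqrt(Var[W]) = (12.5 - 18) / 7.1239 = -0.7720.
        Two-sided p = 2*Phi(z) = 0.440086.
Step 6: alpha = 0.1. fail to reject H0.

W+ = 12.5, W- = 23.5, W = min = 12.5, p = 0.440086, fail to reject H0.


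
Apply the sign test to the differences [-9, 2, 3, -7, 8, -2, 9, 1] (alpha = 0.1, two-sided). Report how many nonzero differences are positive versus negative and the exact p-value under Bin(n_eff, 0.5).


Step 1: Discard zero differences. Original n = 8; n_eff = number of nonzero differences = 8.
Nonzero differences (with sign): -9, +2, +3, -7, +8, -2, +9, +1
Step 2: Count signs: positive = 5, negative = 3.
Step 3: Under H0: P(positive) = 0.5, so the number of positives S ~ Bin(8, 0.5).
Step 4: Two-sided exact p-value = sum of Bin(8,0.5) probabilities at or below the observed probability = 0.726562.
Step 5: alpha = 0.1. fail to reject H0.

n_eff = 8, pos = 5, neg = 3, p = 0.726562, fail to reject H0.


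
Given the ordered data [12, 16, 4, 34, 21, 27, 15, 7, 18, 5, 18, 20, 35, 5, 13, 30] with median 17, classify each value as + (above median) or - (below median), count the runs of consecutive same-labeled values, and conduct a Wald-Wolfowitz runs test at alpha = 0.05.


Step 1: Compute median = 17; label A = above, B = below.
Labels in order: BBBAAABBABAAABBA  (n_A = 8, n_B = 8)
Step 2: Count runs R = 8.
Step 3: Under H0 (random ordering), E[R] = 2*n_A*n_B/(n_A+n_B) + 1 = 2*8*8/16 + 1 = 9.0000.
        Var[R] = 2*n_A*n_B*(2*n_A*n_B - n_A - n_B) / ((n_A+n_B)^2 * (n_A+n_B-1)) = 14336/3840 = 3.7333.
        SD[R] = 1.9322.
Step 4: Continuity-corrected z = (R + 0.5 - E[R]) / SD[R] = (8 + 0.5 - 9.0000) / 1.9322 = -0.2588.
Step 5: Two-sided p-value via normal approximation = 2*(1 - Phi(|z|)) = 0.795809.
Step 6: alpha = 0.05. fail to reject H0.

R = 8, z = -0.2588, p = 0.795809, fail to reject H0.


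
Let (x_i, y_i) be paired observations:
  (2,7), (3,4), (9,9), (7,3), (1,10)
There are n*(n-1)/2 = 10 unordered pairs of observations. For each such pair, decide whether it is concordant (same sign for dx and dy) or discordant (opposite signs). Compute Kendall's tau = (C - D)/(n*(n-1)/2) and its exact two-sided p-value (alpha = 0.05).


Step 1: Enumerate the 10 unordered pairs (i,j) with i<j and classify each by sign(x_j-x_i) * sign(y_j-y_i).
  (1,2):dx=+1,dy=-3->D; (1,3):dx=+7,dy=+2->C; (1,4):dx=+5,dy=-4->D; (1,5):dx=-1,dy=+3->D
  (2,3):dx=+6,dy=+5->C; (2,4):dx=+4,dy=-1->D; (2,5):dx=-2,dy=+6->D; (3,4):dx=-2,dy=-6->C
  (3,5):dx=-8,dy=+1->D; (4,5):dx=-6,dy=+7->D
Step 2: C = 3, D = 7, total pairs = 10.
Step 3: tau = (C - D)/(n(n-1)/2) = (3 - 7)/10 = -0.400000.
Step 4: Exact two-sided p-value (enumerate n! = 120 permutations of y under H0): p = 0.483333.
Step 5: alpha = 0.05. fail to reject H0.

tau_b = -0.4000 (C=3, D=7), p = 0.483333, fail to reject H0.


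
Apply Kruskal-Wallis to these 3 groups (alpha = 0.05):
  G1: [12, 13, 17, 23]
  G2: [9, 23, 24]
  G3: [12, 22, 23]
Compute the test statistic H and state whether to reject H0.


Step 1: Combine all N = 10 observations and assign midranks.
sorted (value, group, rank): (9,G2,1), (12,G1,2.5), (12,G3,2.5), (13,G1,4), (17,G1,5), (22,G3,6), (23,G1,8), (23,G2,8), (23,G3,8), (24,G2,10)
Step 2: Sum ranks within each group.
R_1 = 19.5 (n_1 = 4)
R_2 = 19 (n_2 = 3)
R_3 = 16.5 (n_3 = 3)
Step 3: H = 12/(N(N+1)) * sum(R_i^2/n_i) - 3(N+1)
     = 12/(10*11) * (19.5^2/4 + 19^2/3 + 16.5^2/3) - 3*11
     = 0.109091 * 306.146 - 33
     = 0.397727.
Step 4: Ties present; correction factor C = 1 - 30/(10^3 - 10) = 0.969697. Corrected H = 0.397727 / 0.969697 = 0.410156.
Step 5: Under H0, H ~ chi^2(2); p-value = 0.814584.
Step 6: alpha = 0.05. fail to reject H0.

H = 0.4102, df = 2, p = 0.814584, fail to reject H0.


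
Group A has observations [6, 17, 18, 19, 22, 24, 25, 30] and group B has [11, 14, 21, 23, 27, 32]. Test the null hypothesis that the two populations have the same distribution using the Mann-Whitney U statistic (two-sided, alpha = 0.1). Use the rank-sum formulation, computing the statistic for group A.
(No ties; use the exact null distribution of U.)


Step 1: Combine and sort all 14 observations; assign midranks.
sorted (value, group): (6,X), (11,Y), (14,Y), (17,X), (18,X), (19,X), (21,Y), (22,X), (23,Y), (24,X), (25,X), (27,Y), (30,X), (32,Y)
ranks: 6->1, 11->2, 14->3, 17->4, 18->5, 19->6, 21->7, 22->8, 23->9, 24->10, 25->11, 27->12, 30->13, 32->14
Step 2: Rank sum for X: R1 = 1 + 4 + 5 + 6 + 8 + 10 + 11 + 13 = 58.
Step 3: U_X = R1 - n1(n1+1)/2 = 58 - 8*9/2 = 58 - 36 = 22.
       U_Y = n1*n2 - U_X = 48 - 22 = 26.
Step 4: No ties, so the exact null distribution of U (based on enumerating the C(14,8) = 3003 equally likely rank assignments) gives the two-sided p-value.
Step 5: p-value = 0.851815; compare to alpha = 0.1. fail to reject H0.

U_X = 22, p = 0.851815, fail to reject H0 at alpha = 0.1.
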